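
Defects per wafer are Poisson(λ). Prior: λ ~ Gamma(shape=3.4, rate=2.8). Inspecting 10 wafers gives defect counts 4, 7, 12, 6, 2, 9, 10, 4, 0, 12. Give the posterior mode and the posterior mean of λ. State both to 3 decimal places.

Σ counts = 66. Posterior: Gamma(shape = 3.4+66 = 69.4, rate = 2.8+10 = 12.8).
Mode = (α−1)/β = 68.4/12.8 = 5.344.
Mean = α/β = 69.4/12.8 = 5.422.

posterior mode = 5.344, posterior mean = 5.422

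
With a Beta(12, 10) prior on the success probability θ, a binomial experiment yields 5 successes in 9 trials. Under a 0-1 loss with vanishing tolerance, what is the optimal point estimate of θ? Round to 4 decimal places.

0.5517

Posterior: Beta(12+5, 10+4) = Beta(17, 14).
Mode = (17−1)/(17+14−2) = 16/29 = 0.5517.
Mean = 17/(17+14) = 17/31 = 0.5484.
This is the posterior mode — the MAP estimate.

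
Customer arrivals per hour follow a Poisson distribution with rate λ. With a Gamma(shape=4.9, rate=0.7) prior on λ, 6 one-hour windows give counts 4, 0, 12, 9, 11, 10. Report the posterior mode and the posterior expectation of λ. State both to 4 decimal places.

Σ counts = 46. Posterior: Gamma(shape = 4.9+46 = 50.9, rate = 0.7+6 = 6.7).
Mode = (α−1)/β = 49.9/6.7 = 7.4478.
Mean = α/β = 50.9/6.7 = 7.5970.

MAP = 7.4478, posterior mean = 7.5970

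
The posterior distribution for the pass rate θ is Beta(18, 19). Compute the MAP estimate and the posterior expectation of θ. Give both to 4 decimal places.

MAP = 0.4857; posterior mean = 0.4865

Mode = (18−1)/(18+19−2) = 17/35 = 0.4857.
Mean = 18/(18+19) = 18/37 = 0.4865.
Right-skewed posterior ⇒ mode < mean.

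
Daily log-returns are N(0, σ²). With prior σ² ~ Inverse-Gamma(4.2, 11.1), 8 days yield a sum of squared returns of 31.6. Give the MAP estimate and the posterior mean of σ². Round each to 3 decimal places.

MAP = 2.924, posterior mean = 3.736

Posterior: Inverse-Gamma(shape = 4.2+8/2 = 8.2, scale = 11.1+31.6/2 = 26.9).
Mode = β/(α+1) = 26.9/9.2 = 2.924.
Mean = β/(α−1) = 26.9/7.2 = 3.736.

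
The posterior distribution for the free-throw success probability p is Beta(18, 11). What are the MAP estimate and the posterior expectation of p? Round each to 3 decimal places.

p_MAP = 0.630, E[p|data] = 0.621

Mode = (18−1)/(18+11−2) = 17/27 = 0.630.
Mean = 18/(18+11) = 18/29 = 0.621.
The posterior is left-skewed, so the mode exceeds the mean.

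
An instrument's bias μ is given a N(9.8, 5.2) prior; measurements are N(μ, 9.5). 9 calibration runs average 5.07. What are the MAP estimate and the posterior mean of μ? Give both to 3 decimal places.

Posterior for μ is Normal. Precision-weighted mean: (1/5.2·9.8 + 9/9.5·5.07) / (1/5.2 + 9/9.5) = 5.868.
A Normal posterior is symmetric, so mode = mean.

MAP = 5.868, posterior mean = 5.868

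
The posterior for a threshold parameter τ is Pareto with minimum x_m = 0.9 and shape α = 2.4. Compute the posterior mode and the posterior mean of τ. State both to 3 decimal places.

The Pareto density is strictly decreasing on [x_m, ∞), so the mode is x_m = 0.900.
Mean = α·x_m/(α−1) = 2.4·0.9/1.4 = 1.543.

τ_MAP = 0.900, E[τ|data] = 1.543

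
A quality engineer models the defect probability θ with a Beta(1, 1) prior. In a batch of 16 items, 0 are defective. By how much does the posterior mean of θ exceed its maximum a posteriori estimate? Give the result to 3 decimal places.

0.056

Posterior: Beta(1+0, 1+16) = Beta(1, 17).
Since α = 1 ≤ 1 and β > 1, the Beta density is monotone decreasing on [0,1]; the mode is at 0.
Mean = 1/(1+17) = 0.056.
Difference = 0.056 − 0.000 = 0.056.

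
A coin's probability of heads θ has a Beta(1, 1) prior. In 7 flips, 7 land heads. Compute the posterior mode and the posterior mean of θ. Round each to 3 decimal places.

Posterior: Beta(1+7, 1+0) = Beta(8, 1).
Since β = 1 ≤ 1 and α > 1, the Beta density is monotone increasing on [0,1]; the mode is at 1.
Mean = 8/(8+1) = 0.889.

θ_MAP = 1.000, E[θ|data] = 0.889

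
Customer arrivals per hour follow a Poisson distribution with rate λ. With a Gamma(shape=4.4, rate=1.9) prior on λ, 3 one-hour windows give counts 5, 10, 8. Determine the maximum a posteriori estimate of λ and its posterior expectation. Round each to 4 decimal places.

Σ counts = 23. Posterior: Gamma(shape = 4.4+23 = 27.4, rate = 1.9+3 = 4.9).
Mode = (α−1)/β = 26.4/4.9 = 5.3878.
Mean = α/β = 27.4/4.9 = 5.5918.

MAP = 5.3878; posterior mean = 5.5918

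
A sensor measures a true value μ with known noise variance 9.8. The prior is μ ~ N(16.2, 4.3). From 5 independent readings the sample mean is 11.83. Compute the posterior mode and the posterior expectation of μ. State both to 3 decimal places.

MAP = 13.198; posterior mean = 13.198

Posterior for μ is Normal. Precision-weighted mean: (1/4.3·16.2 + 5/9.8·11.83) / (1/4.3 + 5/9.8) = 13.198.
A Normal posterior is symmetric, so mode = mean.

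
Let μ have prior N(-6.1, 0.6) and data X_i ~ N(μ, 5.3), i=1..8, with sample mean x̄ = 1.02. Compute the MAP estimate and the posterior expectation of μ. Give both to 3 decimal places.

Posterior for μ is Normal. Precision-weighted mean: (1/0.6·-6.1 + 8/5.3·1.02) / (1/0.6 + 8/5.3) = -2.716.
A Normal posterior is symmetric, so mode = mean.

MAP: -2.716. Posterior mean: -2.716.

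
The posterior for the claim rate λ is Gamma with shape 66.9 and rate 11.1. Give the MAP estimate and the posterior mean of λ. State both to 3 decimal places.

Mode = (α−1)/β = 65.9/11.1 = 5.937.
Mean = α/β = 66.9/11.1 = 6.027.
Right-skewed posterior ⇒ mode < mean.

MAP = 5.937, posterior mean = 6.027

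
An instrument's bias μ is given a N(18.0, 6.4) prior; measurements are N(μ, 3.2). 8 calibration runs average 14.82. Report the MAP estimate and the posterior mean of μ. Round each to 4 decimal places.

MAP: 15.0071. Posterior mean: 15.0071.

Posterior for μ is Normal. Precision-weighted mean: (1/6.4·18.0 + 8/3.2·14.82) / (1/6.4 + 8/3.2) = 15.0071.
A Normal posterior is symmetric, so mode = mean.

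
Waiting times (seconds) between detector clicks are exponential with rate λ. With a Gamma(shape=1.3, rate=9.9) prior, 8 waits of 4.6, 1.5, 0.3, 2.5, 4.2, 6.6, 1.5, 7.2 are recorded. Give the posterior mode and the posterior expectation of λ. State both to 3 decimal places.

MAP: 0.217. Posterior mean: 0.243.

Σ times = 28.4. Posterior: Gamma(shape = 1.3+8 = 9.3, rate = 9.9+28.4 = 38.3).
Mode = (α−1)/β = 8.3/38.3 = 0.217.
Mean = α/β = 9.3/38.3 = 0.243.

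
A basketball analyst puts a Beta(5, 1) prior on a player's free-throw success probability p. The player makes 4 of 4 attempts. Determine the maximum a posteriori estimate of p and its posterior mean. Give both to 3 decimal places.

Posterior: Beta(5+4, 1+0) = Beta(9, 1).
Since β = 1 ≤ 1 and α > 1, the Beta density is monotone increasing on [0,1]; the mode is at 1.
Mean = 9/(9+1) = 0.900.
The posterior is left-skewed, so the mode exceeds the mean.

MAP = 1.000; posterior mean = 0.900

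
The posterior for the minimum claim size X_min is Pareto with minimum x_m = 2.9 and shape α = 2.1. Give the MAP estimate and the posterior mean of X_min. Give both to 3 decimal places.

X_min_MAP = 2.900, E[X_min|data] = 5.536

The Pareto density is strictly decreasing on [x_m, ∞), so the mode is x_m = 2.900.
Mean = α·x_m/(α−1) = 2.1·2.9/1.1 = 5.536.
The posterior is right-skewed, so the mean exceeds the mode.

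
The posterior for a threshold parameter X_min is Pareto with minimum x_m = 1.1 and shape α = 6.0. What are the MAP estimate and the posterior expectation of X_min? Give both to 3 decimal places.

The Pareto density is strictly decreasing on [x_m, ∞), so the mode is x_m = 1.100.
Mean = α·x_m/(α−1) = 6.0·1.1/5.0 = 1.320.

MAP: 1.100. Posterior mean: 1.320.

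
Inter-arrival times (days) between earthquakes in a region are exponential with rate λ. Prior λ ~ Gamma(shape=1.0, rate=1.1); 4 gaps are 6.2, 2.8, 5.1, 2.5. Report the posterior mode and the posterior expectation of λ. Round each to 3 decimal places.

MAP: 0.226. Posterior mean: 0.282.

Σ times = 16.6. Posterior: Gamma(shape = 1.0+4 = 5.0, rate = 1.1+16.6 = 17.7).
Mode = (α−1)/β = 4.0/17.7 = 0.226.
Mean = α/β = 5.0/17.7 = 0.282.
Right-skewed posterior ⇒ mode < mean.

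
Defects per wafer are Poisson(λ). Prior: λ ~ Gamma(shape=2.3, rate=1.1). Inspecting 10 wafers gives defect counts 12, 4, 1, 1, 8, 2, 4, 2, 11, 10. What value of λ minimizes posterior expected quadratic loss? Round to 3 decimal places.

Σ counts = 55. Posterior: Gamma(shape = 2.3+55 = 57.3, rate = 1.1+10 = 11.1).
Mode = (α−1)/β = 56.3/11.1 = 5.072.
Mean = α/β = 57.3/11.1 = 5.162.
Quadratic loss ⇒ the optimal estimator is the posterior mean.

5.162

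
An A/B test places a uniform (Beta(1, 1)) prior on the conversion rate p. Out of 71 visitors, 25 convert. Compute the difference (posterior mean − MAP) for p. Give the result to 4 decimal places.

Posterior: Beta(1+25, 1+46) = Beta(26, 47).
Mode = (26−1)/(26+47−2) = 25/71 = 0.3521.
Mean = 26/(26+47) = 26/73 = 0.3562.
Difference = 0.3562 − 0.3521 = 0.0041.

0.0041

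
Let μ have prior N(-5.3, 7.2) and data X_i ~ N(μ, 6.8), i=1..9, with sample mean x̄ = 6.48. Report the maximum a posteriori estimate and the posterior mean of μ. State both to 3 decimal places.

MAP: 5.361. Posterior mean: 5.361.

Posterior for μ is Normal. Precision-weighted mean: (1/7.2·-5.3 + 9/6.8·6.48) / (1/7.2 + 9/6.8) = 5.361.
A Normal posterior is symmetric, so mode = mean.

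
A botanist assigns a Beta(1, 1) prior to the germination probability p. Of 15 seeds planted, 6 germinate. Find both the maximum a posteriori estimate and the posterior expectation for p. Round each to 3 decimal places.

Posterior: Beta(1+6, 1+9) = Beta(7, 10).
Mode = (7−1)/(7+10−2) = 6/15 = 0.400.
With a flat prior the MAP equals the MLE, 6/15.
Mean = 7/(7+10) = 7/17 = 0.412.

MAP: 0.400. Posterior mean: 0.412.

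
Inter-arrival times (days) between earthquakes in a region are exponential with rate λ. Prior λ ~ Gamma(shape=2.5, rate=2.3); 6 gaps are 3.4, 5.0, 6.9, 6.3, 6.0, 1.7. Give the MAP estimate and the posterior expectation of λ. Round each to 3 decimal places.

Σ times = 29.3. Posterior: Gamma(shape = 2.5+6 = 8.5, rate = 2.3+29.3 = 31.6).
Mode = (α−1)/β = 7.5/31.6 = 0.237.
Mean = α/β = 8.5/31.6 = 0.269.
The mean is pulled above the mode by the posterior's right skew.

MAP = 0.237, posterior mean = 0.269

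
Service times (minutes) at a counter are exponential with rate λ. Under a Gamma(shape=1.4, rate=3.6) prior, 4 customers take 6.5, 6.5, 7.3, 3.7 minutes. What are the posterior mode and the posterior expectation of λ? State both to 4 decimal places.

Σ times = 24.0. Posterior: Gamma(shape = 1.4+4 = 5.4, rate = 3.6+24.0 = 27.6).
Mode = (α−1)/β = 4.4/27.6 = 0.1594.
Mean = α/β = 5.4/27.6 = 0.1957.
The posterior is right-skewed, so the mean exceeds the mode.

posterior mode = 0.1594, posterior expectation = 0.1957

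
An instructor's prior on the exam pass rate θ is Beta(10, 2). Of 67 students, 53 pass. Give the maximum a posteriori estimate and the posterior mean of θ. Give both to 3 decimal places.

MAP = 0.805; posterior mean = 0.797

Posterior: Beta(10+53, 2+14) = Beta(63, 16).
Mode = (63−1)/(63+16−2) = 62/77 = 0.805.
Mean = 63/(63+16) = 63/79 = 0.797.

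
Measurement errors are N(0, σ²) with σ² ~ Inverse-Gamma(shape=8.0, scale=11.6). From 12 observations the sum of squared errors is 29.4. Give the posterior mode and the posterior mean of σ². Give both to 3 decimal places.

MAP: 1.753. Posterior mean: 2.023.

Posterior: Inverse-Gamma(shape = 8.0+12/2 = 14.0, scale = 11.6+29.4/2 = 26.3).
Mode = β/(α+1) = 26.3/15.0 = 1.753.
Mean = β/(α−1) = 26.3/13.0 = 2.023.
Right-skewed posterior ⇒ mode < mean.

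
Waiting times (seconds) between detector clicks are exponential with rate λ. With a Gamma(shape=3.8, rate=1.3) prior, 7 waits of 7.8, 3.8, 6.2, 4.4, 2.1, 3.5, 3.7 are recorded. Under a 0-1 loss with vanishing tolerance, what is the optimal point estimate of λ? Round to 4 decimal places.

0.2988

Σ times = 31.5. Posterior: Gamma(shape = 3.8+7 = 10.8, rate = 1.3+31.5 = 32.8).
Mode = (α−1)/β = 9.8/32.8 = 0.2988.
Mean = α/β = 10.8/32.8 = 0.3293.
This is the posterior mode — the MAP estimate.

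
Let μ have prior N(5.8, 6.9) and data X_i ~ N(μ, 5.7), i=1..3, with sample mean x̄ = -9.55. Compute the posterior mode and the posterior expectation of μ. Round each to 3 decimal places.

Posterior for μ is Normal. Precision-weighted mean: (1/6.9·5.8 + 3/5.7·-9.55) / (1/6.9 + 3/5.7) = -6.236.
A Normal posterior is symmetric, so mode = mean.

posterior mode = -6.236, posterior expectation = -6.236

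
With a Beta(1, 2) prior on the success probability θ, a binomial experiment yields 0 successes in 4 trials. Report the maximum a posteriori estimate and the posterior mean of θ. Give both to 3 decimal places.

Posterior: Beta(1+0, 2+4) = Beta(1, 6).
Since α = 1 ≤ 1 and β > 1, the Beta density is monotone decreasing on [0,1]; the mode is at 0.
Mean = 1/(1+6) = 0.143.

MAP = 0.000; posterior mean = 0.143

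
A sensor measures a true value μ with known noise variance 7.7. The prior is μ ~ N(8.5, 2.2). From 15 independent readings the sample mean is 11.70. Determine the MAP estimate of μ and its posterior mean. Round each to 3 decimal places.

MAP estimate = 11.095, posterior mean = 11.095

Posterior for μ is Normal. Precision-weighted mean: (1/2.2·8.5 + 15/7.7·11.70) / (1/2.2 + 15/7.7) = 11.095.
A Normal posterior is symmetric, so mode = mean.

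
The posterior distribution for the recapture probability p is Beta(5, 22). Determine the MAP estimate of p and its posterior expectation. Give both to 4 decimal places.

Mode = (5−1)/(5+22−2) = 4/25 = 0.1600.
Mean = 5/(5+22) = 5/27 = 0.1852.

MAP estimate = 0.1600, posterior expectation = 0.1852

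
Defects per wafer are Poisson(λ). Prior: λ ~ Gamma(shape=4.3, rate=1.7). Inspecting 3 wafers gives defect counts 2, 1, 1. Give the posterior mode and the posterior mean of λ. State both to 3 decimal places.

Σ counts = 4. Posterior: Gamma(shape = 4.3+4 = 8.3, rate = 1.7+3 = 4.7).
Mode = (α−1)/β = 7.3/4.7 = 1.553.
Mean = α/β = 8.3/4.7 = 1.766.

MAP = 1.553, posterior mean = 1.766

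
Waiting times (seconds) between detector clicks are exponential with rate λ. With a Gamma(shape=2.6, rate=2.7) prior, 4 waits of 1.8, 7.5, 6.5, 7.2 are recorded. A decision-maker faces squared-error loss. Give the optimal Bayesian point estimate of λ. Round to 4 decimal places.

Σ times = 23.0. Posterior: Gamma(shape = 2.6+4 = 6.6, rate = 2.7+23.0 = 25.7).
Mode = (α−1)/β = 5.6/25.7 = 0.2179.
Mean = α/β = 6.6/25.7 = 0.2568.
Squared-error loss ⇒ the optimal estimator is the posterior mean.

0.2568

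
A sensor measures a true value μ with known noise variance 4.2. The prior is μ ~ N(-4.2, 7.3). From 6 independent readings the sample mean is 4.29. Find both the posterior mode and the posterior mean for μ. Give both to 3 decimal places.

Posterior for μ is Normal. Precision-weighted mean: (1/7.3·-4.2 + 6/4.2·4.29) / (1/7.3 + 6/4.2) = 3.547.
A Normal posterior is symmetric, so mode = mean.

posterior mode = 3.547, posterior mean = 3.547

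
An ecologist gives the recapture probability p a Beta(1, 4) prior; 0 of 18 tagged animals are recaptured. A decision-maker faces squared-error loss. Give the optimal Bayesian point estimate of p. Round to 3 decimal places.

0.043

Posterior: Beta(1+0, 4+18) = Beta(1, 22).
Since α = 1 ≤ 1 and β > 1, the Beta density is monotone decreasing on [0,1]; the mode is at 0.
Mean = 1/(1+22) = 0.043.
Squared-error loss ⇒ the optimal estimator is the posterior mean.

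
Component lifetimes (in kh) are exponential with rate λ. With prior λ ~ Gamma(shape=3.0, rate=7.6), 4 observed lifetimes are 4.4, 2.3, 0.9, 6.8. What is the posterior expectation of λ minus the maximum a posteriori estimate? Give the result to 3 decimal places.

Σ times = 14.4. Posterior: Gamma(shape = 3.0+4 = 7.0, rate = 7.6+14.4 = 22.0).
Mode = (α−1)/β = 6.0/22.0 = 0.273.
Mean = α/β = 7.0/22.0 = 0.318.
Difference = 0.318 − 0.273 = 0.045.

0.045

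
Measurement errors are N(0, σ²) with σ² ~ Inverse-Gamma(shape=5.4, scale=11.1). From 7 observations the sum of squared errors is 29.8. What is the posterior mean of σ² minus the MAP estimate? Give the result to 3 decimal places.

Posterior: Inverse-Gamma(shape = 5.4+7/2 = 8.9, scale = 11.1+29.8/2 = 26.0).
Mode = β/(α+1) = 26.0/9.9 = 2.626.
Mean = β/(α−1) = 26.0/7.9 = 3.291.
Difference = 3.291 − 2.626 = 0.665.

0.665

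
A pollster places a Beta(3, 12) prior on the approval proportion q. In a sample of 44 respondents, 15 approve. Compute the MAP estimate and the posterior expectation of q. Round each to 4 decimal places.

MAP = 0.2982, posterior mean = 0.3051

Posterior: Beta(3+15, 12+29) = Beta(18, 41).
Mode = (18−1)/(18+41−2) = 17/57 = 0.2982.
Mean = 18/(18+41) = 18/59 = 0.3051.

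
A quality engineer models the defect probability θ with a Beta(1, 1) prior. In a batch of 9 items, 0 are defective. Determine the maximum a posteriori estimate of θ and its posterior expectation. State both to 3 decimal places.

θ_MAP = 0.000, E[θ|data] = 0.091

Posterior: Beta(1+0, 1+9) = Beta(1, 10).
Since α = 1 ≤ 1 and β > 1, the Beta density is monotone decreasing on [0,1]; the mode is at 0.
Mean = 1/(1+10) = 0.091.
The mean is pulled above the mode by the posterior's right skew.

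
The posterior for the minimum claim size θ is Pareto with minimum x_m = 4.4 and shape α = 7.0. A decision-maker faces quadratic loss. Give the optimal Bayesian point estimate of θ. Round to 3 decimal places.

The Pareto density is strictly decreasing on [x_m, ∞), so the mode is x_m = 4.400.
Mean = α·x_m/(α−1) = 7.0·4.4/6.0 = 5.133.
Quadratic loss ⇒ the optimal estimator is the posterior mean.

5.133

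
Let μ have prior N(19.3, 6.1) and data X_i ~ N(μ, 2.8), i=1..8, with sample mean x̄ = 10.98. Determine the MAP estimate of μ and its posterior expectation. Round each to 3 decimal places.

MAP = 11.431; posterior mean = 11.431

Posterior for μ is Normal. Precision-weighted mean: (1/6.1·19.3 + 8/2.8·10.98) / (1/6.1 + 8/2.8) = 11.431.
A Normal posterior is symmetric, so mode = mean.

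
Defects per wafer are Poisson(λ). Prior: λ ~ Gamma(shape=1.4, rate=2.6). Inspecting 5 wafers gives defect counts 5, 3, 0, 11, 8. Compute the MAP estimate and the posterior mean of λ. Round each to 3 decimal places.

Σ counts = 27. Posterior: Gamma(shape = 1.4+27 = 28.4, rate = 2.6+5 = 7.6).
Mode = (α−1)/β = 27.4/7.6 = 3.605.
Mean = α/β = 28.4/7.6 = 3.737.
Right-skewed posterior ⇒ mode < mean.

MAP = 3.605; posterior mean = 3.737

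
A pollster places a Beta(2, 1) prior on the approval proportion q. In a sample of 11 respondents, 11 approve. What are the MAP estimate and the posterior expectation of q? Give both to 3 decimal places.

MAP = 1.000; posterior mean = 0.929

Posterior: Beta(2+11, 1+0) = Beta(13, 1).
Since β = 1 ≤ 1 and α > 1, the Beta density is monotone increasing on [0,1]; the mode is at 1.
Mean = 13/(13+1) = 0.929.
The posterior is left-skewed, so the mode exceeds the mean.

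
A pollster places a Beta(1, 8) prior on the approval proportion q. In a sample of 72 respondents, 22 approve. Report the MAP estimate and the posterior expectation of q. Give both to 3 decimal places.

Posterior: Beta(1+22, 8+50) = Beta(23, 58).
Mode = (23−1)/(23+58−2) = 22/79 = 0.278.
Mean = 23/(23+58) = 23/81 = 0.284.

MAP estimate = 0.278, posterior expectation = 0.284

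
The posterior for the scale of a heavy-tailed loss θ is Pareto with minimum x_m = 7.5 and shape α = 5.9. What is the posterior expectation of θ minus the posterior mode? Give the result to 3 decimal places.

1.531

The Pareto density is strictly decreasing on [x_m, ∞), so the mode is x_m = 7.500.
Mean = α·x_m/(α−1) = 5.9·7.5/4.9 = 9.031.
Difference = 9.031 − 7.500 = 1.531.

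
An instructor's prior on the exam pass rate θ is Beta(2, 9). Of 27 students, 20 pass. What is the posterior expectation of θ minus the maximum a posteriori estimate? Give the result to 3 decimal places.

-0.004

Posterior: Beta(2+20, 9+7) = Beta(22, 16).
Mode = (22−1)/(22+16−2) = 21/36 = 0.583.
Mean = 22/(22+16) = 22/38 = 0.579.
Difference = 0.579 − 0.583 = -0.004.
The mean is pulled below the mode by the posterior's left skew.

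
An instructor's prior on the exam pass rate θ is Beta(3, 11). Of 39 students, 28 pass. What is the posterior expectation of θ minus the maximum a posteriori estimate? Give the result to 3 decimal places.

Posterior: Beta(3+28, 11+11) = Beta(31, 22).
Mode = (31−1)/(31+22−2) = 30/51 = 0.588.
Mean = 31/(31+22) = 31/53 = 0.585.
Difference = 0.585 − 0.588 = -0.003.
Left-skewed posterior ⇒ mean < mode.

-0.003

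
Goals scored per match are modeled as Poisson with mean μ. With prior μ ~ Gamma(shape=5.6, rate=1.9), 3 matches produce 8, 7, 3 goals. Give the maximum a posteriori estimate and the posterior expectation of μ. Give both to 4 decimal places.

Σ counts = 18. Posterior: Gamma(shape = 5.6+18 = 23.6, rate = 1.9+3 = 4.9).
Mode = (α−1)/β = 22.6/4.9 = 4.6122.
Mean = α/β = 23.6/4.9 = 4.8163.

maximum a posteriori estimate = 4.6122, posterior expectation = 4.8163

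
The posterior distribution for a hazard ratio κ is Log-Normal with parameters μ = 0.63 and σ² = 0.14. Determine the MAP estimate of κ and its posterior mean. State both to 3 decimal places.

MAP = 1.632, posterior mean = 2.014

Mode = exp(μ − σ²) = exp(0.49) = 1.632.
Mean = exp(μ + σ²/2) = exp(0.700) = 2.014.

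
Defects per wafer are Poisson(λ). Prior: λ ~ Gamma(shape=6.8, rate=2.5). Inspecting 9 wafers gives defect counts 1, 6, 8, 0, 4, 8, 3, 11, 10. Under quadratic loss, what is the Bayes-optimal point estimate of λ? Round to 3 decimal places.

Σ counts = 51. Posterior: Gamma(shape = 6.8+51 = 57.8, rate = 2.5+9 = 11.5).
Mode = (α−1)/β = 56.8/11.5 = 4.939.
Mean = α/β = 57.8/11.5 = 5.026.
Quadratic loss ⇒ the optimal estimator is the posterior mean.

5.026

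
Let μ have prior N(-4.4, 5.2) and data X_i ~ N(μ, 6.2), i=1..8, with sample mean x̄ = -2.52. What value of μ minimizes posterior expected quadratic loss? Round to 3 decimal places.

-2.764

Posterior for μ is Normal. Precision-weighted mean: (1/5.2·-4.4 + 8/6.2·-2.52) / (1/5.2 + 8/6.2) = -2.764.
A Normal posterior is symmetric, so mode = mean.
Quadratic loss ⇒ the optimal estimator is the posterior mean.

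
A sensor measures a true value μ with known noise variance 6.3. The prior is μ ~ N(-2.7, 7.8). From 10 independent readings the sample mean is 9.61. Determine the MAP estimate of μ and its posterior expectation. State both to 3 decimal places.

MAP = 8.690, posterior mean = 8.690

Posterior for μ is Normal. Precision-weighted mean: (1/7.8·-2.7 + 10/6.3·9.61) / (1/7.8 + 10/6.3) = 8.690.
A Normal posterior is symmetric, so mode = mean.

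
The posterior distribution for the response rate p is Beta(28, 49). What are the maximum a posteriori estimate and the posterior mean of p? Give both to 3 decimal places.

MAP = 0.360; posterior mean = 0.364

Mode = (28−1)/(28+49−2) = 27/75 = 0.360.
Mean = 28/(28+49) = 28/77 = 0.364.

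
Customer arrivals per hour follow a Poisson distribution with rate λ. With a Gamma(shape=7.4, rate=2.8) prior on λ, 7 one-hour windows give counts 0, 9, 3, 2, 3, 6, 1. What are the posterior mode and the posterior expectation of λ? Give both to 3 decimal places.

MAP: 3.102. Posterior mean: 3.204.

Σ counts = 24. Posterior: Gamma(shape = 7.4+24 = 31.4, rate = 2.8+7 = 9.8).
Mode = (α−1)/β = 30.4/9.8 = 3.102.
Mean = α/β = 31.4/9.8 = 3.204.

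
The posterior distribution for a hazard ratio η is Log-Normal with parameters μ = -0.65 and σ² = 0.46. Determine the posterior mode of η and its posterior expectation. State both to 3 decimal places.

Mode = exp(μ − σ²) = exp(-1.11) = 0.330.
Mean = exp(μ + σ²/2) = exp(-0.420) = 0.657.
The mean is pulled above the mode by the posterior's right skew.

η_MAP = 0.330, E[η|data] = 0.657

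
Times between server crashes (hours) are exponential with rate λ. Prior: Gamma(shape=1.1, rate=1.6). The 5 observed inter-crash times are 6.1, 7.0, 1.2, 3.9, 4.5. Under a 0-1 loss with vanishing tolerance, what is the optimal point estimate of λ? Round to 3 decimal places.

Σ times = 22.7. Posterior: Gamma(shape = 1.1+5 = 6.1, rate = 1.6+22.7 = 24.3).
Mode = (α−1)/β = 5.1/24.3 = 0.210.
Mean = α/β = 6.1/24.3 = 0.251.
This is the posterior mode — the MAP estimate.

0.210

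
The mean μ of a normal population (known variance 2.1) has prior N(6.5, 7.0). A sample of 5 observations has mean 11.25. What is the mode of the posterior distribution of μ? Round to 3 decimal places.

Posterior for μ is Normal. Precision-weighted mean: (1/7.0·6.5 + 5/2.1·11.25) / (1/7.0 + 5/2.1) = 10.981.
A Normal posterior is symmetric, so mode = mean.
This is the posterior mode — the MAP estimate.

10.981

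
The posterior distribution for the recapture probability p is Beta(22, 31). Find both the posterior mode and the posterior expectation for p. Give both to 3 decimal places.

Mode = (22−1)/(22+31−2) = 21/51 = 0.412.
Mean = 22/(22+31) = 22/53 = 0.415.
The posterior is right-skewed, so the mean exceeds the mode.

MAP = 0.412, posterior mean = 0.415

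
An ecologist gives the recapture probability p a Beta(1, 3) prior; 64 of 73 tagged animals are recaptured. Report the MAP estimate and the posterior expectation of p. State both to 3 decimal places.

MAP = 0.853; posterior mean = 0.844

Posterior: Beta(1+64, 3+9) = Beta(65, 12).
Mode = (65−1)/(65+12−2) = 64/75 = 0.853.
Mean = 65/(65+12) = 65/77 = 0.844.
The mean is pulled below the mode by the posterior's left skew.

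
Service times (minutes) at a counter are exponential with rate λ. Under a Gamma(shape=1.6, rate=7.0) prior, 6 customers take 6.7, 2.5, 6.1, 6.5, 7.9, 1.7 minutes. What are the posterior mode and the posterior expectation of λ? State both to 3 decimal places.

MAP = 0.172; posterior mean = 0.198

Σ times = 31.4. Posterior: Gamma(shape = 1.6+6 = 7.6, rate = 7.0+31.4 = 38.4).
Mode = (α−1)/β = 6.6/38.4 = 0.172.
Mean = α/β = 7.6/38.4 = 0.198.
The mean is pulled above the mode by the posterior's right skew.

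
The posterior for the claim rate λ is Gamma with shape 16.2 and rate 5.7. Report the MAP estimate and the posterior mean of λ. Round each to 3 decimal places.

Mode = (α−1)/β = 15.2/5.7 = 2.667.
Mean = α/β = 16.2/5.7 = 2.842.

MAP = 2.667, posterior mean = 2.842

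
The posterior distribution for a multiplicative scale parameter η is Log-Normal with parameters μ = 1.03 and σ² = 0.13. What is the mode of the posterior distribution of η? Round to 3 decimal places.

Mode = exp(μ − σ²) = exp(0.90) = 2.460.
Mean = exp(μ + σ²/2) = exp(1.095) = 2.989.
This is the posterior mode — the MAP estimate.

2.460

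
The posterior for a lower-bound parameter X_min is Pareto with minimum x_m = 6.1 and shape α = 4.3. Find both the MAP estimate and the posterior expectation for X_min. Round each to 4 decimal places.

MAP = 6.1000, posterior mean = 7.9485

The Pareto density is strictly decreasing on [x_m, ∞), so the mode is x_m = 6.1000.
Mean = α·x_m/(α−1) = 4.3·6.1/3.3 = 7.9485.
The mean is pulled above the mode by the posterior's right skew.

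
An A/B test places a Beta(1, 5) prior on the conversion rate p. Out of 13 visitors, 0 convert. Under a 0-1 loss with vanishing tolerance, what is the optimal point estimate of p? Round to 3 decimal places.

Posterior: Beta(1+0, 5+13) = Beta(1, 18).
Since α = 1 ≤ 1 and β > 1, the Beta density is monotone decreasing on [0,1]; the mode is at 0.
Mean = 1/(1+18) = 0.053.
This is the posterior mode — the MAP estimate.

0.000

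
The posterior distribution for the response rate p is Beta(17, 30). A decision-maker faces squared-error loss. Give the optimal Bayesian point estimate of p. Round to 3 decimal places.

0.362

Mode = (17−1)/(17+30−2) = 16/45 = 0.356.
Mean = 17/(17+30) = 17/47 = 0.362.
Squared-error loss ⇒ the optimal estimator is the posterior mean.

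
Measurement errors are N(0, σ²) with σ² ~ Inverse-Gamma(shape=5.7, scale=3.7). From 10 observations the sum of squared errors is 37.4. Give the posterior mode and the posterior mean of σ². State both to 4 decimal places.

Posterior: Inverse-Gamma(shape = 5.7+10/2 = 10.7, scale = 3.7+37.4/2 = 22.4).
Mode = β/(α+1) = 22.4/11.7 = 1.9145.
Mean = β/(α−1) = 22.4/9.7 = 2.3093.
Mean > mode: the posterior has a right tail.

σ²_MAP = 1.9145, E[σ²|data] = 2.3093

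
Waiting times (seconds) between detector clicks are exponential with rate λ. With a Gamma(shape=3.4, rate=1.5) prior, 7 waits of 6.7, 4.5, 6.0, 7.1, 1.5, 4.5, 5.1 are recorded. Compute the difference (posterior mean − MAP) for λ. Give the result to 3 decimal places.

0.027

Σ times = 35.4. Posterior: Gamma(shape = 3.4+7 = 10.4, rate = 1.5+35.4 = 36.9).
Mode = (α−1)/β = 9.4/36.9 = 0.255.
Mean = α/β = 10.4/36.9 = 0.282.
Difference = 0.282 − 0.255 = 0.027.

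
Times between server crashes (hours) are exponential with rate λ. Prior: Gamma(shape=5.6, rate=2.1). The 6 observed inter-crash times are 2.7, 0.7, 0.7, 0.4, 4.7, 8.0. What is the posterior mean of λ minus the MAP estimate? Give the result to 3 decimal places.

0.052

Σ times = 17.2. Posterior: Gamma(shape = 5.6+6 = 11.6, rate = 2.1+17.2 = 19.3).
Mode = (α−1)/β = 10.6/19.3 = 0.549.
Mean = α/β = 11.6/19.3 = 0.601.
Difference = 0.601 − 0.549 = 0.052.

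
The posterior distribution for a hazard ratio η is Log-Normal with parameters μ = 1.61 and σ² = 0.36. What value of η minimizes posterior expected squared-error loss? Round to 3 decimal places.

Mode = exp(μ − σ²) = exp(1.25) = 3.490.
Mean = exp(μ + σ²/2) = exp(1.790) = 5.989.
Squared-error loss ⇒ the optimal estimator is the posterior mean.

5.989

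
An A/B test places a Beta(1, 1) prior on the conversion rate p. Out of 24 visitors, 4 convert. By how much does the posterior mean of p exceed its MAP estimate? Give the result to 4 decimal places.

Posterior: Beta(1+4, 1+20) = Beta(5, 21).
Mode = (5−1)/(5+21−2) = 4/24 = 0.1667.
With a flat prior the MAP equals the MLE, 4/24.
Mean = 5/(5+21) = 5/26 = 0.1923.
Difference = 0.1923 − 0.1667 = 0.0256.

0.0256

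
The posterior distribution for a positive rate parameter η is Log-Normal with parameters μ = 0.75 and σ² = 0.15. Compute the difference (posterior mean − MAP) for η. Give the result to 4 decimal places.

Mode = exp(μ − σ²) = exp(0.60) = 1.8221.
Mean = exp(μ + σ²/2) = exp(0.825) = 2.2819.
Difference = 2.2819 − 1.8221 = 0.4598.
Mean > mode: the posterior has a right tail.

0.4598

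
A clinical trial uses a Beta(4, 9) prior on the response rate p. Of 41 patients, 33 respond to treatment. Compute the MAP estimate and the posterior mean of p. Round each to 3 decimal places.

MAP = 0.692; posterior mean = 0.685

Posterior: Beta(4+33, 9+8) = Beta(37, 17).
Mode = (37−1)/(37+17−2) = 36/52 = 0.692.
Mean = 37/(37+17) = 37/54 = 0.685.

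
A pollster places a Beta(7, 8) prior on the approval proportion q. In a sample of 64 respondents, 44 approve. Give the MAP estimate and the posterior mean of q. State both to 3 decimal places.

MAP = 0.649, posterior mean = 0.646

Posterior: Beta(7+44, 8+20) = Beta(51, 28).
Mode = (51−1)/(51+28−2) = 50/77 = 0.649.
Mean = 51/(51+28) = 51/79 = 0.646.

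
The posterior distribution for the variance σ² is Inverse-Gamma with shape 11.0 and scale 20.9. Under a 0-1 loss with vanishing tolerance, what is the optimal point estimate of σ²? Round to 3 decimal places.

Mode = β/(α+1) = 20.9/12.0 = 1.742.
Mean = β/(α−1) = 20.9/10.0 = 2.090.
This is the posterior mode — the MAP estimate.

1.742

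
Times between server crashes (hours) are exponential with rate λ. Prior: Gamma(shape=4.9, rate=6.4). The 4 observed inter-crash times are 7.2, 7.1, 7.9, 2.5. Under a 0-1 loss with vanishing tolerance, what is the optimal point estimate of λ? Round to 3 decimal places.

0.254

Σ times = 24.7. Posterior: Gamma(shape = 4.9+4 = 8.9, rate = 6.4+24.7 = 31.1).
Mode = (α−1)/β = 7.9/31.1 = 0.254.
Mean = α/β = 8.9/31.1 = 0.286.
This is the posterior mode — the MAP estimate.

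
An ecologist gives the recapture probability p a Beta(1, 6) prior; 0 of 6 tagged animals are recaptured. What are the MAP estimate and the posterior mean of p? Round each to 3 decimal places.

Posterior: Beta(1+0, 6+6) = Beta(1, 12).
Since α = 1 ≤ 1 and β > 1, the Beta density is monotone decreasing on [0,1]; the mode is at 0.
Mean = 1/(1+12) = 0.077.

MAP estimate = 0.000, posterior mean = 0.077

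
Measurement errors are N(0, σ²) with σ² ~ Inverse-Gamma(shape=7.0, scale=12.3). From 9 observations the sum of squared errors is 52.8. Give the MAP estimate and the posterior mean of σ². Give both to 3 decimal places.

MAP = 3.096, posterior mean = 3.686

Posterior: Inverse-Gamma(shape = 7.0+9/2 = 11.5, scale = 12.3+52.8/2 = 38.7).
Mode = β/(α+1) = 38.7/12.5 = 3.096.
Mean = β/(α−1) = 38.7/10.5 = 3.686.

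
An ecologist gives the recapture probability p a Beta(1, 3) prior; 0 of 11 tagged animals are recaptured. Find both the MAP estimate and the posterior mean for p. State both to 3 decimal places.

Posterior: Beta(1+0, 3+11) = Beta(1, 14).
Since α = 1 ≤ 1 and β > 1, the Beta density is monotone decreasing on [0,1]; the mode is at 0.
Mean = 1/(1+14) = 0.067.

p_MAP = 0.000, E[p|data] = 0.067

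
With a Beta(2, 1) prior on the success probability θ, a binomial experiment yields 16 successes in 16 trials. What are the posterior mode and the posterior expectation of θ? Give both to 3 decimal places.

Posterior: Beta(2+16, 1+0) = Beta(18, 1).
Since β = 1 ≤ 1 and α > 1, the Beta density is monotone increasing on [0,1]; the mode is at 1.
Mean = 18/(18+1) = 0.947.

MAP: 1.000. Posterior mean: 0.947.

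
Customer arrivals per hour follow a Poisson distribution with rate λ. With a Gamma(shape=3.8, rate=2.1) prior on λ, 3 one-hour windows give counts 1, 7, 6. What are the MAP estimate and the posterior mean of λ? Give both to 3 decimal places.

MAP = 3.294; posterior mean = 3.490

Σ counts = 14. Posterior: Gamma(shape = 3.8+14 = 17.8, rate = 2.1+3 = 5.1).
Mode = (α−1)/β = 16.8/5.1 = 3.294.
Mean = α/β = 17.8/5.1 = 3.490.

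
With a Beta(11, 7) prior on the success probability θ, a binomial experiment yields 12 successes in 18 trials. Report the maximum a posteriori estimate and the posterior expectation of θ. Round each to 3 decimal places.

θ_MAP = 0.647, E[θ|data] = 0.639

Posterior: Beta(11+12, 7+6) = Beta(23, 13).
Mode = (23−1)/(23+13−2) = 22/34 = 0.647.
Mean = 23/(23+13) = 23/36 = 0.639.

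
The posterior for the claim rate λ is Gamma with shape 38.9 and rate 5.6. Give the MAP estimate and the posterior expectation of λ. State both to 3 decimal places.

MAP: 6.768. Posterior mean: 6.946.

Mode = (α−1)/β = 37.9/5.6 = 6.768.
Mean = α/β = 38.9/5.6 = 6.946.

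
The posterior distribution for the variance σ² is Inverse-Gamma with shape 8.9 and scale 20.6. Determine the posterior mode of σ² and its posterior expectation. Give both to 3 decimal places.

MAP = 2.081, posterior mean = 2.608

Mode = β/(α+1) = 20.6/9.9 = 2.081.
Mean = β/(α−1) = 20.6/7.9 = 2.608.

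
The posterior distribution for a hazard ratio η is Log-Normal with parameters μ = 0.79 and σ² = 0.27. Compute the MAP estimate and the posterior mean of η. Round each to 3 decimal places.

Mode = exp(μ − σ²) = exp(0.52) = 1.682.
Mean = exp(μ + σ²/2) = exp(0.925) = 2.522.

MAP = 1.682; posterior mean = 2.522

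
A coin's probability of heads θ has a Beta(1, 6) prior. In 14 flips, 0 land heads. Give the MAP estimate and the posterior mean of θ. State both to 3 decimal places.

MAP estimate = 0.000, posterior mean = 0.048

Posterior: Beta(1+0, 6+14) = Beta(1, 20).
Since α = 1 ≤ 1 and β > 1, the Beta density is monotone decreasing on [0,1]; the mode is at 0.
Mean = 1/(1+20) = 0.048.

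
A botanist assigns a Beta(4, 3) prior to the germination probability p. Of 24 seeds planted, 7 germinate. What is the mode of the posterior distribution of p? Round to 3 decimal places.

Posterior: Beta(4+7, 3+17) = Beta(11, 20).
Mode = (11−1)/(11+20−2) = 10/29 = 0.345.
Mean = 11/(11+20) = 11/31 = 0.355.
This is the posterior mode — the MAP estimate.

0.345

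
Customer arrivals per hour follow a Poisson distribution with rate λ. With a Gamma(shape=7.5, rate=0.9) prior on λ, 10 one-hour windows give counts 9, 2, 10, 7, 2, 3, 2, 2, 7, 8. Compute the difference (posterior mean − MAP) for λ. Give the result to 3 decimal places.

Σ counts = 52. Posterior: Gamma(shape = 7.5+52 = 59.5, rate = 0.9+10 = 10.9).
Mode = (α−1)/β = 58.5/10.9 = 5.367.
Mean = α/β = 59.5/10.9 = 5.459.
Difference = 5.459 − 5.367 = 0.092.

0.092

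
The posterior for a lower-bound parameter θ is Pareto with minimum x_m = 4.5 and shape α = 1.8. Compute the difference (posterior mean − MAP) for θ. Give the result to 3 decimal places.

The Pareto density is strictly decreasing on [x_m, ∞), so the mode is x_m = 4.500.
Mean = α·x_m/(α−1) = 1.8·4.5/0.8 = 10.125.
Difference = 10.125 − 4.500 = 5.625.

5.625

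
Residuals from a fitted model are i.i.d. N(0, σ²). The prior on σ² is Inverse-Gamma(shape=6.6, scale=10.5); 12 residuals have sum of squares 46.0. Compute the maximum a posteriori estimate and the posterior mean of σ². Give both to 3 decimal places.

maximum a posteriori estimate = 2.463, posterior mean = 2.888

Posterior: Inverse-Gamma(shape = 6.6+12/2 = 12.6, scale = 10.5+46.0/2 = 33.5).
Mode = β/(α+1) = 33.5/13.6 = 2.463.
Mean = β/(α−1) = 33.5/11.6 = 2.888.
The posterior is right-skewed, so the mean exceeds the mode.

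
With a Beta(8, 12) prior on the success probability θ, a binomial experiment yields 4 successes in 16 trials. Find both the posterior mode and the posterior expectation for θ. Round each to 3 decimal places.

θ_MAP = 0.324, E[θ|data] = 0.333

Posterior: Beta(8+4, 12+12) = Beta(12, 24).
Mode = (12−1)/(12+24−2) = 11/34 = 0.324.
Mean = 12/(12+24) = 12/36 = 0.333.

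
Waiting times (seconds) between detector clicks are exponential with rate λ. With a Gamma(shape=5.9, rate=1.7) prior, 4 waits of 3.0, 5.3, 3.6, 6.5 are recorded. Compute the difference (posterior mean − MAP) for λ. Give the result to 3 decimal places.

0.050

Σ times = 18.4. Posterior: Gamma(shape = 5.9+4 = 9.9, rate = 1.7+18.4 = 20.1).
Mode = (α−1)/β = 8.9/20.1 = 0.443.
Mean = α/β = 9.9/20.1 = 0.493.
Difference = 0.493 − 0.443 = 0.050.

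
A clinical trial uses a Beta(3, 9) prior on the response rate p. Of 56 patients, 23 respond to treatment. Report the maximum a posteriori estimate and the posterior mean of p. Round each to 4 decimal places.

MAP = 0.3788, posterior mean = 0.3824

Posterior: Beta(3+23, 9+33) = Beta(26, 42).
Mode = (26−1)/(26+42−2) = 25/66 = 0.3788.
Mean = 26/(26+42) = 26/68 = 0.3824.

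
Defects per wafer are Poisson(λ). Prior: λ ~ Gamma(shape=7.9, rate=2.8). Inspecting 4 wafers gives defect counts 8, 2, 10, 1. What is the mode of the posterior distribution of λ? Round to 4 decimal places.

4.1029

Σ counts = 21. Posterior: Gamma(shape = 7.9+21 = 28.9, rate = 2.8+4 = 6.8).
Mode = (α−1)/β = 27.9/6.8 = 4.1029.
Mean = α/β = 28.9/6.8 = 4.2500.
This is the posterior mode — the MAP estimate.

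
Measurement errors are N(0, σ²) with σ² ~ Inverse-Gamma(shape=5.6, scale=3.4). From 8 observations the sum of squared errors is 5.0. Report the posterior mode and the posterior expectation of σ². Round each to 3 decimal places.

posterior mode = 0.557, posterior expectation = 0.686

Posterior: Inverse-Gamma(shape = 5.6+8/2 = 9.6, scale = 3.4+5.0/2 = 5.9).
Mode = β/(α+1) = 5.9/10.6 = 0.557.
Mean = β/(α−1) = 5.9/8.6 = 0.686.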